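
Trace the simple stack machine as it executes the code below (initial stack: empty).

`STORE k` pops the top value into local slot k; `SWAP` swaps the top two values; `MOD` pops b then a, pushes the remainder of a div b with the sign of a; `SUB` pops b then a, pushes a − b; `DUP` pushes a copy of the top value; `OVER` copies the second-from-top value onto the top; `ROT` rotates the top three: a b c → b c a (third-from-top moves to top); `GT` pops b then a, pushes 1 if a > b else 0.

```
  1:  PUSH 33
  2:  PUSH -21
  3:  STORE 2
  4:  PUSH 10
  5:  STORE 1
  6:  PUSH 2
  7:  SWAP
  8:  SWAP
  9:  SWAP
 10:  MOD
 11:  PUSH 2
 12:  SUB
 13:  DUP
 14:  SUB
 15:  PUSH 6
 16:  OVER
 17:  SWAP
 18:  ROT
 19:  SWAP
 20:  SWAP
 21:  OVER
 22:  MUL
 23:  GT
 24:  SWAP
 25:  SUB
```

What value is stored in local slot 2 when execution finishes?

-21

PUSH 33  -> 33
PUSH -21 -> 33 -21
STORE 2  -> 33
PUSH 10  -> 33 10
STORE 1  -> 33
PUSH 2   -> 33 2
SWAP     -> 2 33
SWAP     -> 33 2
SWAP     -> 2 33
MOD      -> 2
PUSH 2   -> 2 2
SUB      -> 0
DUP      -> 0 0
SUB      -> 0
PUSH 6   -> 0 6
OVER     -> 0 6 0
SWAP     -> 0 0 6
ROT      -> 0 6 0
SWAP     -> 0 0 6
SWAP     -> 0 6 0
OVER     -> 0 6 0 6
MUL      -> 0 6 0
GT       -> 0 1
SWAP     -> 1 0
SUB      -> 1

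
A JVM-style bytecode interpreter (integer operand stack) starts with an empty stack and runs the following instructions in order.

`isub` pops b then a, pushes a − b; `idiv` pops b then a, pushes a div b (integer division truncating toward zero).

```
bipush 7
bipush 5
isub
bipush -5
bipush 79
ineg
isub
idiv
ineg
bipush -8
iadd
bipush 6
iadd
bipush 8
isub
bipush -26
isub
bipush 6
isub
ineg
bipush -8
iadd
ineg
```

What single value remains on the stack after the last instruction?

18

bipush 7   : 7
bipush 5   : 7 5
isub       : 2
bipush -5  : 2 -5
bipush 79  : 2 -5 79
ineg       : 2 -5 -79
isub       : 2 74
idiv       : 0
ineg       : 0
bipush -8  : 0 -8
iadd       : -8
bipush 6   : -8 6
iadd       : -2
bipush 8   : -2 8
isub       : -10
bipush -26 : -10 -26
isub       : 16
bipush 6   : 16 6
isub       : 10
ineg       : -10
bipush -8  : -10 -8
iadd       : -18
ineg       : 18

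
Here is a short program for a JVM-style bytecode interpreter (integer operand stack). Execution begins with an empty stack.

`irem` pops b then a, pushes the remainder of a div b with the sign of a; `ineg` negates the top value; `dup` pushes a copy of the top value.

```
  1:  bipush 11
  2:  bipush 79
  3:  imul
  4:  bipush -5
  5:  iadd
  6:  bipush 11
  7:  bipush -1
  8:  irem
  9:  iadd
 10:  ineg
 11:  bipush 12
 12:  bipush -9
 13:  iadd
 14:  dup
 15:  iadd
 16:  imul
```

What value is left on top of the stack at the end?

-5184

bipush 11 -> [11]
bipush 79 -> [11, 79]
imul      -> [869]
bipush -5 -> [869, -5]
iadd      -> [864]
bipush 11 -> [864, 11]
bipush -1 -> [864, 11, -1]
irem      -> [864, 0]
iadd      -> [864]
ineg      -> [-864]
bipush 12 -> [-864, 12]
bipush -9 -> [-864, 12, -9]
iadd      -> [-864, 3]
dup       -> [-864, 3, 3]
iadd      -> [-864, 6]
imul      -> [-5184]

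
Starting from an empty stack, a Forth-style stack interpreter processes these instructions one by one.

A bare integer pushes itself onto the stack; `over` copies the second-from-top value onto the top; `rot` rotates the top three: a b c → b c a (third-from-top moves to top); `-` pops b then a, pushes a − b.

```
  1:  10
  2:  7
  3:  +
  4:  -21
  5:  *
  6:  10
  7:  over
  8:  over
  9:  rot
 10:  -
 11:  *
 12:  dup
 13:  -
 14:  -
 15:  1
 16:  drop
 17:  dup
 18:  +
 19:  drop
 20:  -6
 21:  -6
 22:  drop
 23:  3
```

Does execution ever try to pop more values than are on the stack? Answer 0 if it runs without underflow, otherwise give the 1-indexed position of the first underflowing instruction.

10   : [10]
7    : [10, 7]
+    : [17]
-21  : [17, -21]
*    : [-357]
10   : [-357, 10]
over : [-357, 10, -357]
over : [-357, 10, -357, 10]
rot  : [-357, -357, 10, 10]
-    : [-357, -357, 0]
*    : [-357, 0]
dup  : [-357, 0, 0]
-    : [-357, 0]
-    : [-357]
1    : [-357, 1]
drop : [-357]
dup  : [-357, -357]
+    : [-714]
drop : []
-6   : [-6]
-6   : [-6, -6]
drop : [-6]
3    : [-6, 3]

0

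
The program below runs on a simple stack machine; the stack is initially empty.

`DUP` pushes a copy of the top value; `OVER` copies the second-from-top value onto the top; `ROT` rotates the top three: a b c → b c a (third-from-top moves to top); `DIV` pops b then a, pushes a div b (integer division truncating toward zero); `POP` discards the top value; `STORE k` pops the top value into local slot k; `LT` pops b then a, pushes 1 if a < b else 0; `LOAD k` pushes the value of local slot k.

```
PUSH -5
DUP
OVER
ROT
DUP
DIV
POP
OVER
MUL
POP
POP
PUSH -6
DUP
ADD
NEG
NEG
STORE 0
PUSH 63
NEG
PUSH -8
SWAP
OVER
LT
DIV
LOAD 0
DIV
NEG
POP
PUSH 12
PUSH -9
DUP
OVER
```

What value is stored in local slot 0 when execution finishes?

PUSH -5 → [-5]
DUP     → [-5, -5]
OVER    → [-5, -5, -5]
ROT     → [-5, -5, -5]
DUP     → [-5, -5, -5, -5]
DIV     → [-5, -5, 1]
POP     → [-5, -5]
OVER    → [-5, -5, -5]
MUL     → [-5, 25]
POP     → [-5]
POP     → []
PUSH -6 → [-6]
DUP     → [-6, -6]
ADD     → [-12]
NEG     → [12]
NEG     → [-12]
STORE 0 → []
PUSH 63 → [63]
NEG     → [-63]
PUSH -8 → [-63, -8]
SWAP    → [-8, -63]
OVER    → [-8, -63, -8]
LT      → [-8, 1]
DIV     → [-8]
LOAD 0  → [-8, -12]
DIV     → [0]
NEG     → [0]
POP     → []
PUSH 12 → [12]
PUSH -9 → [12, -9]
DUP     → [12, -9, -9]
OVER    → [12, -9, -9, -9]

-12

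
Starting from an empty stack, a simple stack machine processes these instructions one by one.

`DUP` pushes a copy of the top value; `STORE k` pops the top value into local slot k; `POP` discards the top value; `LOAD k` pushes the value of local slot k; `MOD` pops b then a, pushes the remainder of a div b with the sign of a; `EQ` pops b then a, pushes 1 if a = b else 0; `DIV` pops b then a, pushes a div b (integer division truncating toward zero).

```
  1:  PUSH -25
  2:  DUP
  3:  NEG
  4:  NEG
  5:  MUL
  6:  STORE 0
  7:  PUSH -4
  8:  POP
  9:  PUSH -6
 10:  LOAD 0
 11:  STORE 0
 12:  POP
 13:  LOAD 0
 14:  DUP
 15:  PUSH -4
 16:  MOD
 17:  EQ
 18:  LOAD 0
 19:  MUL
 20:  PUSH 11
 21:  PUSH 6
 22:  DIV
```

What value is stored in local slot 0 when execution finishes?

PUSH -25  [-25]
DUP       [-25, -25]
NEG       [-25, 25]
NEG       [-25, -25]
MUL       [625]
STORE 0   []
PUSH -4   [-4]
POP       []
PUSH -6   [-6]
LOAD 0    [-6, 625]
STORE 0   [-6]
POP       []
LOAD 0    [625]
DUP       [625, 625]
PUSH -4   [625, 625, -4]
MOD       [625, 1]
EQ        [0]
LOAD 0    [0, 625]
MUL       [0]
PUSH 11   [0, 11]
PUSH 6    [0, 11, 6]
DIV       [0, 1]

625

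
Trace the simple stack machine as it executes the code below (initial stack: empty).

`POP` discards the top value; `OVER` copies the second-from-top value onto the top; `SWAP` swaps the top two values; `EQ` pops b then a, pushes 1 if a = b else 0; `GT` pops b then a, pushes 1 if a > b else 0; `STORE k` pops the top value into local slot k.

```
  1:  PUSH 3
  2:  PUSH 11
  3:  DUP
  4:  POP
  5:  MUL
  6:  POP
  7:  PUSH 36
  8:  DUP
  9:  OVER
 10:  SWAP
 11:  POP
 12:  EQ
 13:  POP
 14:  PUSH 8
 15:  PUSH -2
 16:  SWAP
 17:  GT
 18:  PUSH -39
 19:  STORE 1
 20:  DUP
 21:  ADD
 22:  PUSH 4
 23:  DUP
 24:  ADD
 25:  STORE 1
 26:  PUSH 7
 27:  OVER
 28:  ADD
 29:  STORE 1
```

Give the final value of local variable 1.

7

PUSH 3   : [3]
PUSH 11  : [3, 11]
DUP      : [3, 11, 11]
POP      : [3, 11]
MUL      : [33]
POP      : []
PUSH 36  : [36]
DUP      : [36, 36]
OVER     : [36, 36, 36]
SWAP     : [36, 36, 36]
POP      : [36, 36]
EQ       : [1]
POP      : []
PUSH 8   : [8]
PUSH -2  : [8, -2]
SWAP     : [-2, 8]
GT       : [0]
PUSH -39 : [0, -39]
STORE 1  : [0]
DUP      : [0, 0]
ADD      : [0]
PUSH 4   : [0, 4]
DUP      : [0, 4, 4]
ADD      : [0, 8]
STORE 1  : [0]
PUSH 7   : [0, 7]
OVER     : [0, 7, 0]
ADD      : [0, 7]
STORE 1  : [0]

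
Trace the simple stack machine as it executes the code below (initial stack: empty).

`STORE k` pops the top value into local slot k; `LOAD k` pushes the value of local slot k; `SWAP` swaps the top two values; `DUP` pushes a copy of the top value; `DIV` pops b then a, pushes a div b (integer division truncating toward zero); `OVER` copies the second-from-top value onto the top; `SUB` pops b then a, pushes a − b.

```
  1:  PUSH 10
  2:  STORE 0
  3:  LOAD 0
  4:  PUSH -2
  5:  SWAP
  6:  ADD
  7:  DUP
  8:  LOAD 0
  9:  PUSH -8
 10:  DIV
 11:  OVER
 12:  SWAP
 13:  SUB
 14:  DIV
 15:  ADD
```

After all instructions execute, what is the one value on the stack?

PUSH 10 → 10
STORE 0 → (empty)
LOAD 0  → 10
PUSH -2 → 10 -2
SWAP    → -2 10
ADD     → 8
DUP     → 8 8
LOAD 0  → 8 8 10
PUSH -8 → 8 8 10 -8
DIV     → 8 8 -1
OVER    → 8 8 -1 8
SWAP    → 8 8 8 -1
SUB     → 8 8 9
DIV     → 8 0
ADD     → 8

8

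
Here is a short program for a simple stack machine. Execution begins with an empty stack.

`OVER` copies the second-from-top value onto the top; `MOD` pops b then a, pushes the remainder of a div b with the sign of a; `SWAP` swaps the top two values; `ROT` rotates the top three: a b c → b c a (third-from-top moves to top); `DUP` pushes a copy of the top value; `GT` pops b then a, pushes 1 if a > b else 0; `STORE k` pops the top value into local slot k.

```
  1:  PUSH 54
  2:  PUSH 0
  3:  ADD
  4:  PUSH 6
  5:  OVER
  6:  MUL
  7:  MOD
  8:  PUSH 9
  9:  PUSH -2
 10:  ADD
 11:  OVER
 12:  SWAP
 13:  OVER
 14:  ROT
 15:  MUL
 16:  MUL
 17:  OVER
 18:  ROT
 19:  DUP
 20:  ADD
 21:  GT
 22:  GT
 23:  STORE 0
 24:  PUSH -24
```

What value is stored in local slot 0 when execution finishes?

PUSH 54  -> [54]
PUSH 0   -> [54, 0]
ADD      -> [54]
PUSH 6   -> [54, 6]
OVER     -> [54, 6, 54]
MUL      -> [54, 324]
MOD      -> [54]
PUSH 9   -> [54, 9]
PUSH -2  -> [54, 9, -2]
ADD      -> [54, 7]
OVER     -> [54, 7, 54]
SWAP     -> [54, 54, 7]
OVER     -> [54, 54, 7, 54]
ROT      -> [54, 7, 54, 54]
MUL      -> [54, 7, 2916]
MUL      -> [54, 20412]
OVER     -> [54, 20412, 54]
ROT      -> [20412, 54, 54]
DUP      -> [20412, 54, 54, 54]
ADD      -> [20412, 54, 108]
GT       -> [20412, 0]
GT       -> [1]
STORE 0  -> []
PUSH -24 -> [-24]

1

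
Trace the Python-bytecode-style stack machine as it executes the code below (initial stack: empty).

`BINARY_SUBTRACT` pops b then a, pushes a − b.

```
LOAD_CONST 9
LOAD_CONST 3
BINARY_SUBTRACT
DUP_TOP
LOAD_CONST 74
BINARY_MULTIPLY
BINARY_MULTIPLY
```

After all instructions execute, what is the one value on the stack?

2664

LOAD_CONST 9     9
LOAD_CONST 3     9 3
BINARY_SUBTRACT  6
DUP_TOP          6 6
LOAD_CONST 74    6 6 74
BINARY_MULTIPLY  6 444
BINARY_MULTIPLY  2664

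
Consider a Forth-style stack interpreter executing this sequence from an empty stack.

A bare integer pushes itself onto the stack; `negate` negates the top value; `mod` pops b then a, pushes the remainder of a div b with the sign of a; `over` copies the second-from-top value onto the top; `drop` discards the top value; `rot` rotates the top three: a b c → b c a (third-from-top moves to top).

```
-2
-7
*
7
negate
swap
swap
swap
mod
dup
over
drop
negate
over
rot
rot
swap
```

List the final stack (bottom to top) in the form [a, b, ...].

-2     → [-2]
-7     → [-2, -7]
*      → [14]
7      → [14, 7]
negate → [14, -7]
swap   → [-7, 14]
swap   → [14, -7]
swap   → [-7, 14]
mod    → [-7]
dup    → [-7, -7]
over   → [-7, -7, -7]
drop   → [-7, -7]
negate → [-7, 7]
over   → [-7, 7, -7]
rot    → [7, -7, -7]
rot    → [-7, -7, 7]
swap   → [-7, 7, -7]

[-7, 7, -7]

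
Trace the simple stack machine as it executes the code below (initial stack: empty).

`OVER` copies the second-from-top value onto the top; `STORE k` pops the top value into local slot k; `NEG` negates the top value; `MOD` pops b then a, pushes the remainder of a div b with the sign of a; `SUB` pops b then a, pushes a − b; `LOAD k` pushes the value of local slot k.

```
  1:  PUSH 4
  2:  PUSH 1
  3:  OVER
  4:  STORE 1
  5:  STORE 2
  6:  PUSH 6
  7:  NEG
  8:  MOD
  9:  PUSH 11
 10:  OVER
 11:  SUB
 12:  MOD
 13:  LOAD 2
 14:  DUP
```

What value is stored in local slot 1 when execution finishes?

PUSH 4   [4]
PUSH 1   [4, 1]
OVER     [4, 1, 4]
STORE 1  [4, 1]
STORE 2  [4]
PUSH 6   [4, 6]
NEG      [4, -6]
MOD      [4]
PUSH 11  [4, 11]
OVER     [4, 11, 4]
SUB      [4, 7]
MOD      [4]
LOAD 2   [4, 1]
DUP      [4, 1, 1]

4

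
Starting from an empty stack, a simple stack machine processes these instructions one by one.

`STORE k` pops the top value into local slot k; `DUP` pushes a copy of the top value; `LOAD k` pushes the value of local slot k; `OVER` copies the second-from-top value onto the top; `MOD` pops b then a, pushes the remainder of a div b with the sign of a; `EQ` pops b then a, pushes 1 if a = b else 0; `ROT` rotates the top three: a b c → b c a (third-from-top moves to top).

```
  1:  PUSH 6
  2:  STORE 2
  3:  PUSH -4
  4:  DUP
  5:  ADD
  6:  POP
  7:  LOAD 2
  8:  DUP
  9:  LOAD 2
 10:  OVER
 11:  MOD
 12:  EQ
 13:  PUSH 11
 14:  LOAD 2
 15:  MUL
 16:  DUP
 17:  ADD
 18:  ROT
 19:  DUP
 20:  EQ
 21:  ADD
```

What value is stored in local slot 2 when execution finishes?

6

PUSH 6  -> 6
STORE 2 -> (empty)
PUSH -4 -> -4
DUP     -> -4 -4
ADD     -> -8
POP     -> (empty)
LOAD 2  -> 6
DUP     -> 6 6
LOAD 2  -> 6 6 6
OVER    -> 6 6 6 6
MOD     -> 6 6 0
EQ      -> 6 0
PUSH 11 -> 6 0 11
LOAD 2  -> 6 0 11 6
MUL     -> 6 0 66
DUP     -> 6 0 66 66
ADD     -> 6 0 132
ROT     -> 0 132 6
DUP     -> 0 132 6 6
EQ      -> 0 132 1
ADD     -> 0 133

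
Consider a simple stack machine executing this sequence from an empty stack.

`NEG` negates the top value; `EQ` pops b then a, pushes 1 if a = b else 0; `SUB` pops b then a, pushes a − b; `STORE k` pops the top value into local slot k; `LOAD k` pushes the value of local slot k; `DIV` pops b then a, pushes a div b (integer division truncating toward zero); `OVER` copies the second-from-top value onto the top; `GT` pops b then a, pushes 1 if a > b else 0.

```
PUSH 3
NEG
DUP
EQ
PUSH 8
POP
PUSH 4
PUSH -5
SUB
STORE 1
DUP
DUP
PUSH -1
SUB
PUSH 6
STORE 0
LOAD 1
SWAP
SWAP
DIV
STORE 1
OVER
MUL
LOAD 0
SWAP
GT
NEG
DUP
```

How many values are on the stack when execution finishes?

3

PUSH 3  → [3]
NEG     → [-3]
DUP     → [-3, -3]
EQ      → [1]
PUSH 8  → [1, 8]
POP     → [1]
PUSH 4  → [1, 4]
PUSH -5 → [1, 4, -5]
SUB     → [1, 9]
STORE 1 → [1]
DUP     → [1, 1]
DUP     → [1, 1, 1]
PUSH -1 → [1, 1, 1, -1]
SUB     → [1, 1, 2]
PUSH 6  → [1, 1, 2, 6]
STORE 0 → [1, 1, 2]
LOAD 1  → [1, 1, 2, 9]
SWAP    → [1, 1, 9, 2]
SWAP    → [1, 1, 2, 9]
DIV     → [1, 1, 0]
STORE 1 → [1, 1]
OVER    → [1, 1, 1]
MUL     → [1, 1]
LOAD 0  → [1, 1, 6]
SWAP    → [1, 6, 1]
GT      → [1, 1]
NEG     → [1, -1]
DUP     → [1, -1, -1]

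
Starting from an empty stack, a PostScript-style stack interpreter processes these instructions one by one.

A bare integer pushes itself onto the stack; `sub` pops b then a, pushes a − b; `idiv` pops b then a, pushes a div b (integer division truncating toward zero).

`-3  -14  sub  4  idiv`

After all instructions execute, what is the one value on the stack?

2

-3   -> -3
-14  -> -3 -14
sub  -> 11
4    -> 11 4
idiv -> 2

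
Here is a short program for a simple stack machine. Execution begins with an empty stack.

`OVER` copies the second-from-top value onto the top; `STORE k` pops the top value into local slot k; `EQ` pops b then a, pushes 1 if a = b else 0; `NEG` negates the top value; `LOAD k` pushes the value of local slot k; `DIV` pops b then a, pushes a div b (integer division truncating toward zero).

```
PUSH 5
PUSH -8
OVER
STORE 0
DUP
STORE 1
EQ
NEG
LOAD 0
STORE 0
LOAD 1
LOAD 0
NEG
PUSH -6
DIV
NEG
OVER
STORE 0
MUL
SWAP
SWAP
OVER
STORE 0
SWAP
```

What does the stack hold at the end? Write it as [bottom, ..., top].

[0, 0]

PUSH 5  → [5]
PUSH -8 → [5, -8]
OVER    → [5, -8, 5]
STORE 0 → [5, -8]
DUP     → [5, -8, -8]
STORE 1 → [5, -8]
EQ      → [0]
NEG     → [0]
LOAD 0  → [0, 5]
STORE 0 → [0]
LOAD 1  → [0, -8]
LOAD 0  → [0, -8, 5]
NEG     → [0, -8, -5]
PUSH -6 → [0, -8, -5, -6]
DIV     → [0, -8, 0]
NEG     → [0, -8, 0]
OVER    → [0, -8, 0, -8]
STORE 0 → [0, -8, 0]
MUL     → [0, 0]
SWAP    → [0, 0]
SWAP    → [0, 0]
OVER    → [0, 0, 0]
STORE 0 → [0, 0]
SWAP    → [0, 0]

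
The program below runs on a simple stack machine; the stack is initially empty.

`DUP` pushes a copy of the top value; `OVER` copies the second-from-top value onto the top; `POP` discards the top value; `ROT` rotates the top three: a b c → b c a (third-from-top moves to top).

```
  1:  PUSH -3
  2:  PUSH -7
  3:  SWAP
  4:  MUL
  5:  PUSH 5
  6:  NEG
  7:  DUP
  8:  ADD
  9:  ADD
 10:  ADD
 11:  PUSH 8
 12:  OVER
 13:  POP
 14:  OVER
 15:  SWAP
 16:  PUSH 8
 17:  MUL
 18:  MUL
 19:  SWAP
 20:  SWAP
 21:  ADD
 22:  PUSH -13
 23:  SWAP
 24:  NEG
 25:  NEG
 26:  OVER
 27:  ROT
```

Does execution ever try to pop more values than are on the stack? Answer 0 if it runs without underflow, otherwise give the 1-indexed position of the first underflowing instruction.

PUSH -3  -3
PUSH -7  -3 -7
SWAP     -7 -3
MUL      21
PUSH 5   21 5
NEG      21 -5
DUP      21 -5 -5
ADD      21 -10
ADD      11
ADD  — needs 2 operands, stack has 1 → underflow

10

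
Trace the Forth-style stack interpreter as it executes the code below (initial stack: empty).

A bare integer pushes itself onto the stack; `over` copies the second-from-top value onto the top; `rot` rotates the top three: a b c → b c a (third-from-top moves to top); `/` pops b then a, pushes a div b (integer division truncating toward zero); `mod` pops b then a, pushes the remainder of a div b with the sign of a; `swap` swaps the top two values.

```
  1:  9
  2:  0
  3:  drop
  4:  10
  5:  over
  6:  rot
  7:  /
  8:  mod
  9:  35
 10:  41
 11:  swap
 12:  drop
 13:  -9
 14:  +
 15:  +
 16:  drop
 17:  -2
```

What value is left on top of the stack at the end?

9    : 9
0    : 9 0
drop : 9
10   : 9 10
over : 9 10 9
rot  : 10 9 9
/    : 10 1
mod  : 0
35   : 0 35
41   : 0 35 41
swap : 0 41 35
drop : 0 41
-9   : 0 41 -9
+    : 0 32
+    : 32
drop : (empty)
-2   : -2

-2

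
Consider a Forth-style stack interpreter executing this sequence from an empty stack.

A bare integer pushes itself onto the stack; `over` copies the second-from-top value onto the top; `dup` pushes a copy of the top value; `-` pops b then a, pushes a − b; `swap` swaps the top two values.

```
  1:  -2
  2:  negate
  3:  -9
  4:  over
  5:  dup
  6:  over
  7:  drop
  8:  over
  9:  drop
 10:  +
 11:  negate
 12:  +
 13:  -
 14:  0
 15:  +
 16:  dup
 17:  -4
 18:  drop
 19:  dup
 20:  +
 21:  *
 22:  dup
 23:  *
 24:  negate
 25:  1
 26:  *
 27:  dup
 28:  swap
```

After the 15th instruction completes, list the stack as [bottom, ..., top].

[15]

-2      [-2]
negate  [2]
-9      [2, -9]
over    [2, -9, 2]
dup     [2, -9, 2, 2]
over    [2, -9, 2, 2, 2]
drop    [2, -9, 2, 2]
over    [2, -9, 2, 2, 2]
drop    [2, -9, 2, 2]
+       [2, -9, 4]
negate  [2, -9, -4]
+       [2, -13]
-       [15]
0       [15, 0]
+       [15]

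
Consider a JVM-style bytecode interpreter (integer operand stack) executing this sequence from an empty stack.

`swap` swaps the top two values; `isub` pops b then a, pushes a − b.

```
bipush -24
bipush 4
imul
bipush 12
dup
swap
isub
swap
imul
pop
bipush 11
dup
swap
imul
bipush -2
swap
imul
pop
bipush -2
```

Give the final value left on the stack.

bipush -24 : [-24]
bipush 4   : [-24, 4]
imul       : [-96]
bipush 12  : [-96, 12]
dup        : [-96, 12, 12]
swap       : [-96, 12, 12]
isub       : [-96, 0]
swap       : [0, -96]
imul       : [0]
pop        : []
bipush 11  : [11]
dup        : [11, 11]
swap       : [11, 11]
imul       : [121]
bipush -2  : [121, -2]
swap       : [-2, 121]
imul       : [-242]
pop        : []
bipush -2  : [-2]

-2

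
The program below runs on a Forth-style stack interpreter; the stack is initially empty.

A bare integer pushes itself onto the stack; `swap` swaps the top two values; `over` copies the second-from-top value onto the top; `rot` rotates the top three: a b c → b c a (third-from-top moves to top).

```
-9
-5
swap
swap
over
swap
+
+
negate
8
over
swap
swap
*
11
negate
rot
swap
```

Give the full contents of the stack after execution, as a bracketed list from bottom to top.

[184, 23, -11]

-9     : [-9]
-5     : [-9, -5]
swap   : [-5, -9]
swap   : [-9, -5]
over   : [-9, -5, -9]
swap   : [-9, -9, -5]
+      : [-9, -14]
+      : [-23]
negate : [23]
8      : [23, 8]
over   : [23, 8, 23]
swap   : [23, 23, 8]
swap   : [23, 8, 23]
*      : [23, 184]
11     : [23, 184, 11]
negate : [23, 184, -11]
rot    : [184, -11, 23]
swap   : [184, 23, -11]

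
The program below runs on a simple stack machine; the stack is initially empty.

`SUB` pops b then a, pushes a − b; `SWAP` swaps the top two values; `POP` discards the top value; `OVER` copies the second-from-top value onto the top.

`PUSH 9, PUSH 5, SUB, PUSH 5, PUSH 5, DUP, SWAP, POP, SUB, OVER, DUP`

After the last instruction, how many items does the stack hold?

4

PUSH 9 : 9
PUSH 5 : 9 5
SUB    : 4
PUSH 5 : 4 5
PUSH 5 : 4 5 5
DUP    : 4 5 5 5
SWAP   : 4 5 5 5
POP    : 4 5 5
SUB    : 4 0
OVER   : 4 0 4
DUP    : 4 0 4 4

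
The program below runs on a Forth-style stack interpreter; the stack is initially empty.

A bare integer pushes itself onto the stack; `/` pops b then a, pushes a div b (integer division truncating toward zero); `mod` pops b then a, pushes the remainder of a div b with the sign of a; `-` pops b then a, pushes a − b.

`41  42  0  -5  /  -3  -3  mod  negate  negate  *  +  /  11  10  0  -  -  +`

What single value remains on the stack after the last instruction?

1

41     → [41]
42     → [41, 42]
0      → [41, 42, 0]
-5     → [41, 42, 0, -5]
/      → [41, 42, 0]
-3     → [41, 42, 0, -3]
-3     → [41, 42, 0, -3, -3]
mod    → [41, 42, 0, 0]
negate → [41, 42, 0, 0]
negate → [41, 42, 0, 0]
*      → [41, 42, 0]
+      → [41, 42]
/      → [0]
11     → [0, 11]
10     → [0, 11, 10]
0      → [0, 11, 10, 0]
-      → [0, 11, 10]
-      → [0, 1]
+      → [1]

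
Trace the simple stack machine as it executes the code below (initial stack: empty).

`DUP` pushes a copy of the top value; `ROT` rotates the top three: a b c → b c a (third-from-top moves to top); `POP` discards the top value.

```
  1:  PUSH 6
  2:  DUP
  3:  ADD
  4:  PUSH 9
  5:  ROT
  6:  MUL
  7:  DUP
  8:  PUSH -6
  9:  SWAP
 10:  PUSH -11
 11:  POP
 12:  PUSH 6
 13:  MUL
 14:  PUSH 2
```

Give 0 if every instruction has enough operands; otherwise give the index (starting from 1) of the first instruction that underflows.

PUSH 6 -> [6]
DUP    -> [6, 6]
ADD    -> [12]
PUSH 9 -> [12, 9]
ROT  — needs 3 operands, stack has 2 → underflow

5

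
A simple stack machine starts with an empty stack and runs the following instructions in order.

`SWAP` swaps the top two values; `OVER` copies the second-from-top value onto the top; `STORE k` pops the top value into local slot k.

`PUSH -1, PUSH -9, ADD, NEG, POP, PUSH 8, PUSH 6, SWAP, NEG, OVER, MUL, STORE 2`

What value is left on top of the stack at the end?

PUSH -1  [-1]
PUSH -9  [-1, -9]
ADD      [-10]
NEG      [10]
POP      []
PUSH 8   [8]
PUSH 6   [8, 6]
SWAP     [6, 8]
NEG      [6, -8]
OVER     [6, -8, 6]
MUL      [6, -48]
STORE 2  [6]

6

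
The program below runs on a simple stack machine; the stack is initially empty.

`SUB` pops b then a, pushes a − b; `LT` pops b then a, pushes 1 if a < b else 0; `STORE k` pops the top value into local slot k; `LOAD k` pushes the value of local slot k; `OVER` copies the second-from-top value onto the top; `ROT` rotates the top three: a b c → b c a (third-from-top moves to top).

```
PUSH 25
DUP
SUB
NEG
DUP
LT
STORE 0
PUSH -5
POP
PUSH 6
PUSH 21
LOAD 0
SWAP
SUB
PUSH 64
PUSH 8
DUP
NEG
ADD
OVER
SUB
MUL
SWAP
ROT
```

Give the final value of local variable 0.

0

PUSH 25  [25]
DUP      [25, 25]
SUB      [0]
NEG      [0]
DUP      [0, 0]
LT       [0]
STORE 0  []
PUSH -5  [-5]
POP      []
PUSH 6   [6]
PUSH 21  [6, 21]
LOAD 0   [6, 21, 0]
SWAP     [6, 0, 21]
SUB      [6, -21]
PUSH 64  [6, -21, 64]
PUSH 8   [6, -21, 64, 8]
DUP      [6, -21, 64, 8, 8]
NEG      [6, -21, 64, 8, -8]
ADD      [6, -21, 64, 0]
OVER     [6, -21, 64, 0, 64]
SUB      [6, -21, 64, -64]
MUL      [6, -21, -4096]
SWAP     [6, -4096, -21]
ROT      [-4096, -21, 6]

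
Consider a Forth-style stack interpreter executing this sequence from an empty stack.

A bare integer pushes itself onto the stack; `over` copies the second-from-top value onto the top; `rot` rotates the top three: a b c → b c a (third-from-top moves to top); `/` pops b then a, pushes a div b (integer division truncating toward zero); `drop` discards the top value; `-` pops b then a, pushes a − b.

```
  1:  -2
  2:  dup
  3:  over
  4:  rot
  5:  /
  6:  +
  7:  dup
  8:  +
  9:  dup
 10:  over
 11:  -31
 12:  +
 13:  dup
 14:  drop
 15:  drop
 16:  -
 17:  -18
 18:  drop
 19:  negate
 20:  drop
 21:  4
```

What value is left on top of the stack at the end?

-2     : [-2]
dup    : [-2, -2]
over   : [-2, -2, -2]
rot    : [-2, -2, -2]
/      : [-2, 1]
+      : [-1]
dup    : [-1, -1]
+      : [-2]
dup    : [-2, -2]
over   : [-2, -2, -2]
-31    : [-2, -2, -2, -31]
+      : [-2, -2, -33]
dup    : [-2, -2, -33, -33]
drop   : [-2, -2, -33]
drop   : [-2, -2]
-      : [0]
-18    : [0, -18]
drop   : [0]
negate : [0]
drop   : []
4      : [4]

4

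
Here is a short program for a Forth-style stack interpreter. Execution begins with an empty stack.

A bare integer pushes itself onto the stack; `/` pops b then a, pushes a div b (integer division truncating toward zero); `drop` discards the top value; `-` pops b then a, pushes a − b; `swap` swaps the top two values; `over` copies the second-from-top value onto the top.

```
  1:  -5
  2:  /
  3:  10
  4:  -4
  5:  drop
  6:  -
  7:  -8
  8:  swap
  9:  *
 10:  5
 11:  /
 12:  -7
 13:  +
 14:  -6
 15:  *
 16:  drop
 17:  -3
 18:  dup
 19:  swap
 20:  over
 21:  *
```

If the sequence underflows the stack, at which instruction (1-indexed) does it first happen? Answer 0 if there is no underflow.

-5 -> -5
/  — needs 2 operands, stack has 1 → underflow

2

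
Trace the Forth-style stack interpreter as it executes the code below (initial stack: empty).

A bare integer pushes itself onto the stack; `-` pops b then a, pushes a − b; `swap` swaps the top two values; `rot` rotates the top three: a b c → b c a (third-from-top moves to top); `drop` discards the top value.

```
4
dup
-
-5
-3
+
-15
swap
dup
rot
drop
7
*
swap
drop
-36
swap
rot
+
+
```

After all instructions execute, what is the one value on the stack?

4    → 4
dup  → 4 4
-    → 0
-5   → 0 -5
-3   → 0 -5 -3
+    → 0 -8
-15  → 0 -8 -15
swap → 0 -15 -8
dup  → 0 -15 -8 -8
rot  → 0 -8 -8 -15
drop → 0 -8 -8
7    → 0 -8 -8 7
*    → 0 -8 -56
swap → 0 -56 -8
drop → 0 -56
-36  → 0 -56 -36
swap → 0 -36 -56
rot  → -36 -56 0
+    → -36 -56
+    → -92

-92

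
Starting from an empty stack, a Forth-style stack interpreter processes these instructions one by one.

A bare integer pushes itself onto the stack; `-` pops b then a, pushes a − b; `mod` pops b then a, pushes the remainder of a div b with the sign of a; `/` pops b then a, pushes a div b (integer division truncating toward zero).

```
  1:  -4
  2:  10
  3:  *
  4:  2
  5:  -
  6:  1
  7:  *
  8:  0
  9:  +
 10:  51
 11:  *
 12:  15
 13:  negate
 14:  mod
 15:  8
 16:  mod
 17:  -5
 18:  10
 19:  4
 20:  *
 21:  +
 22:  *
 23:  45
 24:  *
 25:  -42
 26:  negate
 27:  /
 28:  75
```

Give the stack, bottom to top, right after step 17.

-4     : [-4]
10     : [-4, 10]
*      : [-40]
2      : [-40, 2]
-      : [-42]
1      : [-42, 1]
*      : [-42]
0      : [-42, 0]
+      : [-42]
51     : [-42, 51]
*      : [-2142]
15     : [-2142, 15]
negate : [-2142, -15]
mod    : [-12]
8      : [-12, 8]
mod    : [-4]
-5     : [-4, -5]

[-4, -5]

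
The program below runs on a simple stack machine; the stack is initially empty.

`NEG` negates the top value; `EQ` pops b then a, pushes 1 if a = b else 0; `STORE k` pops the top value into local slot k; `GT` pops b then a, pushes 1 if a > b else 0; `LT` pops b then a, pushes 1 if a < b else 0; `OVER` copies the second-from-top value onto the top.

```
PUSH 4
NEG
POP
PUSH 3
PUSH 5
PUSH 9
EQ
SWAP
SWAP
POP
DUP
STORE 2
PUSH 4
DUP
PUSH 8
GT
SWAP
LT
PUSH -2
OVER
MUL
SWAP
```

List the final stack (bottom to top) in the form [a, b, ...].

[3, -2, 1]

PUSH 4  : [4]
NEG     : [-4]
POP     : []
PUSH 3  : [3]
PUSH 5  : [3, 5]
PUSH 9  : [3, 5, 9]
EQ      : [3, 0]
SWAP    : [0, 3]
SWAP    : [3, 0]
POP     : [3]
DUP     : [3, 3]
STORE 2 : [3]
PUSH 4  : [3, 4]
DUP     : [3, 4, 4]
PUSH 8  : [3, 4, 4, 8]
GT      : [3, 4, 0]
SWAP    : [3, 0, 4]
LT      : [3, 1]
PUSH -2 : [3, 1, -2]
OVER    : [3, 1, -2, 1]
MUL     : [3, 1, -2]
SWAP    : [3, -2, 1]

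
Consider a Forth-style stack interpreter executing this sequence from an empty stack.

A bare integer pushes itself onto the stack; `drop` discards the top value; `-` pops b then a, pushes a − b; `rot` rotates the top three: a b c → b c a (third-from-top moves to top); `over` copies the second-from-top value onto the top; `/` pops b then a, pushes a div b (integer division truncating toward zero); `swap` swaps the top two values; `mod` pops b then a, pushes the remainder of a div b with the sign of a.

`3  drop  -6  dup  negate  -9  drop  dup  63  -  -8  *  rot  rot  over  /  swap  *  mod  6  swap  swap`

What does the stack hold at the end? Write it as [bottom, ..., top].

3      -> 3
drop   -> (empty)
-6     -> -6
dup    -> -6 -6
negate -> -6 6
-9     -> -6 6 -9
drop   -> -6 6
dup    -> -6 6 6
63     -> -6 6 6 63
-      -> -6 6 -57
-8     -> -6 6 -57 -8
*      -> -6 6 456
rot    -> 6 456 -6
rot    -> 456 -6 6
over   -> 456 -6 6 -6
/      -> 456 -6 -1
swap   -> 456 -1 -6
*      -> 456 6
mod    -> 0
6      -> 0 6
swap   -> 6 0
swap   -> 0 6

[0, 6]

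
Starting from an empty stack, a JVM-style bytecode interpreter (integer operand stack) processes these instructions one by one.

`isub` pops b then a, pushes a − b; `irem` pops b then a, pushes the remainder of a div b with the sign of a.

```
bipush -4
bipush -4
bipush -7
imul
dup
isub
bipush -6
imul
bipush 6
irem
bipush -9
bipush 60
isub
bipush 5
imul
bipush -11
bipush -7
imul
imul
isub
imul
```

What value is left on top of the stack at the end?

-106260

bipush -4   [-4]
bipush -4   [-4, -4]
bipush -7   [-4, -4, -7]
imul        [-4, 28]
dup         [-4, 28, 28]
isub        [-4, 0]
bipush -6   [-4, 0, -6]
imul        [-4, 0]
bipush 6    [-4, 0, 6]
irem        [-4, 0]
bipush -9   [-4, 0, -9]
bipush 60   [-4, 0, -9, 60]
isub        [-4, 0, -69]
bipush 5    [-4, 0, -69, 5]
imul        [-4, 0, -345]
bipush -11  [-4, 0, -345, -11]
bipush -7   [-4, 0, -345, -11, -7]
imul        [-4, 0, -345, 77]
imul        [-4, 0, -26565]
isub        [-4, 26565]
imul        [-106260]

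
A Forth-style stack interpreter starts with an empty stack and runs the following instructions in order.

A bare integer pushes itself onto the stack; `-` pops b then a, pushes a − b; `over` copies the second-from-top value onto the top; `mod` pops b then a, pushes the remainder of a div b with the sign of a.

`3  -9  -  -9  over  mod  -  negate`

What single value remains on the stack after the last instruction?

-21

3       [3]
-9      [3, -9]
-       [12]
-9      [12, -9]
over    [12, -9, 12]
mod     [12, -9]
-       [21]
negate  [-21]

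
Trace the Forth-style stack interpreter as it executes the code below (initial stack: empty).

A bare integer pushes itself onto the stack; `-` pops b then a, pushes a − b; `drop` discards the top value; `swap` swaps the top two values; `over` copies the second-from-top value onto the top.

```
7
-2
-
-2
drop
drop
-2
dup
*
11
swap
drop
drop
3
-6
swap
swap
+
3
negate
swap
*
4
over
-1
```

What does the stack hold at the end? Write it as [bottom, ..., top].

7      → 7
-2     → 7 -2
-      → 9
-2     → 9 -2
drop   → 9
drop   → (empty)
-2     → -2
dup    → -2 -2
*      → 4
11     → 4 11
swap   → 11 4
drop   → 11
drop   → (empty)
3      → 3
-6     → 3 -6
swap   → -6 3
swap   → 3 -6
+      → -3
3      → -3 3
negate → -3 -3
swap   → -3 -3
*      → 9
4      → 9 4
over   → 9 4 9
-1     → 9 4 9 -1

[9, 4, 9, -1]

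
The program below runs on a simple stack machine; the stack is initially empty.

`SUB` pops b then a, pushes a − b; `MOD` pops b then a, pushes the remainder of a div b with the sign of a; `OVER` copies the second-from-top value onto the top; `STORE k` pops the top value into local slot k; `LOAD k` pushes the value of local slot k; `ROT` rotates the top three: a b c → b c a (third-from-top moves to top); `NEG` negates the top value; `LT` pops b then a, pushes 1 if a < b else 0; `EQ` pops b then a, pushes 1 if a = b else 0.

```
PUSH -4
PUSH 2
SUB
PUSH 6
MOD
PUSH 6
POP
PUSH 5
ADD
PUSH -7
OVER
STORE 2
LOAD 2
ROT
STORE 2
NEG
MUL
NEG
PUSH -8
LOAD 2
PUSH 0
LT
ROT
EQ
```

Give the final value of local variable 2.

PUSH -4 → [-4]
PUSH 2  → [-4, 2]
SUB     → [-6]
PUSH 6  → [-6, 6]
MOD     → [0]
PUSH 6  → [0, 6]
POP     → [0]
PUSH 5  → [0, 5]
ADD     → [5]
PUSH -7 → [5, -7]
OVER    → [5, -7, 5]
STORE 2 → [5, -7]
LOAD 2  → [5, -7, 5]
ROT     → [-7, 5, 5]
STORE 2 → [-7, 5]
NEG     → [-7, -5]
MUL     → [35]
NEG     → [-35]
PUSH -8 → [-35, -8]
LOAD 2  → [-35, -8, 5]
PUSH 0  → [-35, -8, 5, 0]
LT      → [-35, -8, 0]
ROT     → [-8, 0, -35]
EQ      → [-8, 0]

5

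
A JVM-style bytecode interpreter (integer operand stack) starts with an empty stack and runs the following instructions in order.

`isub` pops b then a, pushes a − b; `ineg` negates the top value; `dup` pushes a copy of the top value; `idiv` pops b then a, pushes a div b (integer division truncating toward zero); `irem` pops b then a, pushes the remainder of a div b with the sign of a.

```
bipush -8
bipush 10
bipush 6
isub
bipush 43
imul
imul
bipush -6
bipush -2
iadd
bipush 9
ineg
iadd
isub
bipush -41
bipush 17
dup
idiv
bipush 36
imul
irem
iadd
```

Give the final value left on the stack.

bipush -8  → [-8]
bipush 10  → [-8, 10]
bipush 6   → [-8, 10, 6]
isub       → [-8, 4]
bipush 43  → [-8, 4, 43]
imul       → [-8, 172]
imul       → [-1376]
bipush -6  → [-1376, -6]
bipush -2  → [-1376, -6, -2]
iadd       → [-1376, -8]
bipush 9   → [-1376, -8, 9]
ineg       → [-1376, -8, -9]
iadd       → [-1376, -17]
isub       → [-1359]
bipush -41 → [-1359, -41]
bipush 17  → [-1359, -41, 17]
dup        → [-1359, -41, 17, 17]
idiv       → [-1359, -41, 1]
bipush 36  → [-1359, -41, 1, 36]
imul       → [-1359, -41, 36]
irem       → [-1359, -5]
iadd       → [-1364]

-1364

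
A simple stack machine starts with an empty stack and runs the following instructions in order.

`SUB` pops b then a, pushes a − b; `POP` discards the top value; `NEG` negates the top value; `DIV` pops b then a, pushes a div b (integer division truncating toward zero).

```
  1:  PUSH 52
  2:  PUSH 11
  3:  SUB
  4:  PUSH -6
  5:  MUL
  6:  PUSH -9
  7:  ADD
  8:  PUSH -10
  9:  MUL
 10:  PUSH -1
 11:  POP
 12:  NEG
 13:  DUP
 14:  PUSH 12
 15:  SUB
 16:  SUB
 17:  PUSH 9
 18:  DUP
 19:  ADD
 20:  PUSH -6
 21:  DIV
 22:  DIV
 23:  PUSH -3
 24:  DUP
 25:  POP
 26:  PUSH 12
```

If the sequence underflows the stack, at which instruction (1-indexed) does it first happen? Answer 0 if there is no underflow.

PUSH 52  -> [52]
PUSH 11  -> [52, 11]
SUB      -> [41]
PUSH -6  -> [41, -6]
MUL      -> [-246]
PUSH -9  -> [-246, -9]
ADD      -> [-255]
PUSH -10 -> [-255, -10]
MUL      -> [2550]
PUSH -1  -> [2550, -1]
POP      -> [2550]
NEG      -> [-2550]
DUP      -> [-2550, -2550]
PUSH 12  -> [-2550, -2550, 12]
SUB      -> [-2550, -2562]
SUB      -> [12]
PUSH 9   -> [12, 9]
DUP      -> [12, 9, 9]
ADD      -> [12, 18]
PUSH -6  -> [12, 18, -6]
DIV      -> [12, -3]
DIV      -> [-4]
PUSH -3  -> [-4, -3]
DUP      -> [-4, -3, -3]
POP      -> [-4, -3]
PUSH 12  -> [-4, -3, 12]

0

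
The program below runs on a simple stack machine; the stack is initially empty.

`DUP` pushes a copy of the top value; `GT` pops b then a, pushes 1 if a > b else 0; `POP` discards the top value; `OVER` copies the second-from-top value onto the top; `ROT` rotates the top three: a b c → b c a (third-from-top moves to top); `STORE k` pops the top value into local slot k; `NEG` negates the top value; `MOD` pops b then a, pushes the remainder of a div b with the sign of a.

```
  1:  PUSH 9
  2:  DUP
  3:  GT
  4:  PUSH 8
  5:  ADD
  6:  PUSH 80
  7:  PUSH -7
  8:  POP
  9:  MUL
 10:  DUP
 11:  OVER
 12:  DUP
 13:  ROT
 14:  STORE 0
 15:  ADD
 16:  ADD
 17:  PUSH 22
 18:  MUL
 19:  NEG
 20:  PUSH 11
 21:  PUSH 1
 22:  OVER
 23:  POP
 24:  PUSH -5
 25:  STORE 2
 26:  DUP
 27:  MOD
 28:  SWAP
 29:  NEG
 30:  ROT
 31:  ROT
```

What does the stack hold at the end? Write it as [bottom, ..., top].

PUSH 9  → [9]
DUP     → [9, 9]
GT      → [0]
PUSH 8  → [0, 8]
ADD     → [8]
PUSH 80 → [8, 80]
PUSH -7 → [8, 80, -7]
POP     → [8, 80]
MUL     → [640]
DUP     → [640, 640]
OVER    → [640, 640, 640]
DUP     → [640, 640, 640, 640]
ROT     → [640, 640, 640, 640]
STORE 0 → [640, 640, 640]
ADD     → [640, 1280]
ADD     → [1920]
PUSH 22 → [1920, 22]
MUL     → [42240]
NEG     → [-42240]
PUSH 11 → [-42240, 11]
PUSH 1  → [-42240, 11, 1]
OVER    → [-42240, 11, 1, 11]
POP     → [-42240, 11, 1]
PUSH -5 → [-42240, 11, 1, -5]
STORE 2 → [-42240, 11, 1]
DUP     → [-42240, 11, 1, 1]
MOD     → [-42240, 11, 0]
SWAP    → [-42240, 0, 11]
NEG     → [-42240, 0, -11]
ROT     → [0, -11, -42240]
ROT     → [-11, -42240, 0]

[-11, -42240, 0]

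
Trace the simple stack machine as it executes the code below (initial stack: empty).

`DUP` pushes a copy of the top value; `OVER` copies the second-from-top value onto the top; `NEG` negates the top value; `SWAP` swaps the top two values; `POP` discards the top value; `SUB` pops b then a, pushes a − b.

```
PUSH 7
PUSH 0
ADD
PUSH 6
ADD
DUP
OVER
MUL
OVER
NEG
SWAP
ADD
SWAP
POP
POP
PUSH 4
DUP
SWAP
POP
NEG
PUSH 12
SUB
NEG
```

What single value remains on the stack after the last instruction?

PUSH 7  : 7
PUSH 0  : 7 0
ADD     : 7
PUSH 6  : 7 6
ADD     : 13
DUP     : 13 13
OVER    : 13 13 13
MUL     : 13 169
OVER    : 13 169 13
NEG     : 13 169 -13
SWAP    : 13 -13 169
ADD     : 13 156
SWAP    : 156 13
POP     : 156
POP     : (empty)
PUSH 4  : 4
DUP     : 4 4
SWAP    : 4 4
POP     : 4
NEG     : -4
PUSH 12 : -4 12
SUB     : -16
NEG     : 16

16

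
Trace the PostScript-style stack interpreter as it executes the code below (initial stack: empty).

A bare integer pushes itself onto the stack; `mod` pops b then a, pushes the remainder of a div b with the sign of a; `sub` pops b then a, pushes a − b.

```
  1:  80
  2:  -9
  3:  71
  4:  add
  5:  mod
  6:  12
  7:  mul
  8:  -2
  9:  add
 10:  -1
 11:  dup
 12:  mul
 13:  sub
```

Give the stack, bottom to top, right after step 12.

[214, 1]

80  -> [80]
-9  -> [80, -9]
71  -> [80, -9, 71]
add -> [80, 62]
mod -> [18]
12  -> [18, 12]
mul -> [216]
-2  -> [216, -2]
add -> [214]
-1  -> [214, -1]
dup -> [214, -1, -1]
mul -> [214, 1]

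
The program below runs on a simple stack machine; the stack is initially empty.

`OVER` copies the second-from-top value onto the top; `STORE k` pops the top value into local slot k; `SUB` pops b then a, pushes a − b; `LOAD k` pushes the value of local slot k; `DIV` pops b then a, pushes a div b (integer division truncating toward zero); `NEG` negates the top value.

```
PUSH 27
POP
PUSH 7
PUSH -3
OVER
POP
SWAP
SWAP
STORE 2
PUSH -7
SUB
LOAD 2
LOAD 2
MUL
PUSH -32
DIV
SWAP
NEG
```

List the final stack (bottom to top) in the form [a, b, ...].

[0, -14]

PUSH 27  → [27]
POP      → []
PUSH 7   → [7]
PUSH -3  → [7, -3]
OVER     → [7, -3, 7]
POP      → [7, -3]
SWAP     → [-3, 7]
SWAP     → [7, -3]
STORE 2  → [7]
PUSH -7  → [7, -7]
SUB      → [14]
LOAD 2   → [14, -3]
LOAD 2   → [14, -3, -3]
MUL      → [14, 9]
PUSH -32 → [14, 9, -32]
DIV      → [14, 0]
SWAP     → [0, 14]
NEG      → [0, -14]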